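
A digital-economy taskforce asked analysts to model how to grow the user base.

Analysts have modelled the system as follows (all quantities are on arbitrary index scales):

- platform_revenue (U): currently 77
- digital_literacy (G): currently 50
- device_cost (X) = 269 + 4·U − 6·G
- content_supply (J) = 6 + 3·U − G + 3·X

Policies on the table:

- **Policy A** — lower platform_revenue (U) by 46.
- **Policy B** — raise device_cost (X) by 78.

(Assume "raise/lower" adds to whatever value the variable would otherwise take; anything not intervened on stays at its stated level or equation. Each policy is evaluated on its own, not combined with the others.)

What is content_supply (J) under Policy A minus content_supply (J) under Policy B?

-924

Policy A (U − 46):
  U = 77 − 46 = 31
  G = 50
  X = 269 + 4·31 − 6·50 = 93
  J = 6 + 3·31 − 50 + 3·93 = 328
Policy B (X + 78):
  U = 77
  G = 50
  X = 269 + 4·77 − 6·50 (+78 from intervention) = 355
  J = 6 + 3·77 − 50 + 3·355 = 1252
J: 328 − 1252 = -924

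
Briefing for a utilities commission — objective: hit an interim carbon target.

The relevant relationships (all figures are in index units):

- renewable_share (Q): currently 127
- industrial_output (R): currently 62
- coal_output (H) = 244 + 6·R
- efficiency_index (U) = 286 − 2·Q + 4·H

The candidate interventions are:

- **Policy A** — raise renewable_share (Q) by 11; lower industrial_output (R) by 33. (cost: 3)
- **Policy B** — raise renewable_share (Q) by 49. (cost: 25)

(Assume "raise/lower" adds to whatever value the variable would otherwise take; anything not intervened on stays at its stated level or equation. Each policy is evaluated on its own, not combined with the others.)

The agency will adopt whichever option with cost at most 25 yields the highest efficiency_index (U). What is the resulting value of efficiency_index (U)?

2398

Policy A (Q + 11, R − 33):
  Q = 127 + 11 = 138
  R = 62 − 33 = 29
  H = 244 + 6·29 = 418
  U = 286 − 2·138 + 4·418 = 1682
Policy B (Q + 49):
  Q = 127 + 49 = 176
  R = 62
  H = 244 + 6·62 = 616
  U = 286 − 2·176 + 4·616 = 2398
Comparing — Policy A: U=1682, Policy B: U=2398. Highest is 2398 (Policy B).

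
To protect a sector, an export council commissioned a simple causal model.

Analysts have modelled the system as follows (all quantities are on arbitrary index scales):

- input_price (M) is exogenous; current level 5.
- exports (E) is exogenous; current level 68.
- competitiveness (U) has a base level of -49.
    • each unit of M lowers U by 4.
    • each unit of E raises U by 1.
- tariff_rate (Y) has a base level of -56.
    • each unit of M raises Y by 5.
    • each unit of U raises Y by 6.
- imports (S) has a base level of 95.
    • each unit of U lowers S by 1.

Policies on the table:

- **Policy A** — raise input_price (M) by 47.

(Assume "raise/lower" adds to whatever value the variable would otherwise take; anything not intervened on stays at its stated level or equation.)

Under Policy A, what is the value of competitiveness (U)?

Policy A (M + 47):
  M = 5 + 47 = 52
  E = 68
  U = -49 − 4·52 + 68 = -189

-189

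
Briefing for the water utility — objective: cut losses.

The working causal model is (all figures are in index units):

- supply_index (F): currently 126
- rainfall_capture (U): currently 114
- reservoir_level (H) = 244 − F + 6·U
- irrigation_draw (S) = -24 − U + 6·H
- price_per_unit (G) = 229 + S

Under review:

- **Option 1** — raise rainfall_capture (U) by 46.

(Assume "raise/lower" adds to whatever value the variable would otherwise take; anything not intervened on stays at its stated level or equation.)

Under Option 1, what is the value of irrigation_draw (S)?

Option 1 (U + 46):
  F = 126
  U = 114 + 46 = 160
  H = 244 − 126 + 6·160 = 1078
  S = -24 − 160 + 6·1078 = 6284

6284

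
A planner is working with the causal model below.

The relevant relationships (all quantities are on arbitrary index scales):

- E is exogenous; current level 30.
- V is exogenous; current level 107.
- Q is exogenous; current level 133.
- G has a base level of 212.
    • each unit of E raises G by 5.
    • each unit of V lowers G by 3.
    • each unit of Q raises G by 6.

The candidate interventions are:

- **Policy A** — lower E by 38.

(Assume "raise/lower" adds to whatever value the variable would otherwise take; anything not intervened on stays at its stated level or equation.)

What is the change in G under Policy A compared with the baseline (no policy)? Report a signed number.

Baseline:
  E = 30
  V = 107
  Q = 133
  G = 212 + 5·30 − 3·107 + 6·133 = 839
Policy A (E − 38):
  E = 30 − 38 = -8
  V = 107
  Q = 133
  G = 212 + 5·(-8) − 3·107 + 6·133 = 649
Change in G: 649 − 839 = -190

-190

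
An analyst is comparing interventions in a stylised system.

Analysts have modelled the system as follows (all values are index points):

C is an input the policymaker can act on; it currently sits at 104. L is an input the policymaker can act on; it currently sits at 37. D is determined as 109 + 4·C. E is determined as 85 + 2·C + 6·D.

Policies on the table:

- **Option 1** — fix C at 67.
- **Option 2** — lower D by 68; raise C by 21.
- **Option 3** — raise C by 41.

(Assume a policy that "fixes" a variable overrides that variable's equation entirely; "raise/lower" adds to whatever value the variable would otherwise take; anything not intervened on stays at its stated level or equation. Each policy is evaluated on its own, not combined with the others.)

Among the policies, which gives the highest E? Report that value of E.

Option 1 (C := 67):
  C = 67
  D = 109 + 4·67 = 377
  E = 85 + 2·67 + 6·377 = 2481
Option 2 (D − 68, C + 21):
  C = 104 + 21 = 125
  D = 109 + 4·125 (−68 from intervention) = 541
  E = 85 + 2·125 + 6·541 = 3581
Option 3 (C + 41):
  C = 104 + 41 = 145
  D = 109 + 4·145 = 689
  E = 85 + 2·145 + 6·689 = 4509
Comparing — Option 1: E=2481, Option 2: E=3581, Option 3: E=4509. Highest is 4509 (Option 3).

4509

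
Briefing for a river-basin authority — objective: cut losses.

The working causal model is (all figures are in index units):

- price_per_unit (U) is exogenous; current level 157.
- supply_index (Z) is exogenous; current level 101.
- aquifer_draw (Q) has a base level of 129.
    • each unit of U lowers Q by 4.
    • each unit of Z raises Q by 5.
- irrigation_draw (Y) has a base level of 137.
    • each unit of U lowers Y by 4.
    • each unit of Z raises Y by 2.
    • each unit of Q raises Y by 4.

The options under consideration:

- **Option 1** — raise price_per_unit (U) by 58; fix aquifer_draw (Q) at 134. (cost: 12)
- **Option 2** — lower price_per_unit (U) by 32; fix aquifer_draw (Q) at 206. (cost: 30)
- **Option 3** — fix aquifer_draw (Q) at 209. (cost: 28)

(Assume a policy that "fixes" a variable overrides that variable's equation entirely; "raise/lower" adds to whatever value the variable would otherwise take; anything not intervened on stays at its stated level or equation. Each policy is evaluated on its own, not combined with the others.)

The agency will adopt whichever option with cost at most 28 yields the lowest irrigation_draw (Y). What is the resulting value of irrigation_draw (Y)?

15

Option 1 (U + 58, Q := 134):
  U = 157 + 58 = 215
  Z = 101
  Q = 134
  Y = 137 − 4·215 + 2·101 + 4·134 = 15
Option 3 (Q := 209):
  U = 157
  Z = 101
  Q = 209
  Y = 137 − 4·157 + 2·101 + 4·209 = 547
Comparing — Option 1: Y=15, Option 3: Y=547. Lowest is 15 (Option 1).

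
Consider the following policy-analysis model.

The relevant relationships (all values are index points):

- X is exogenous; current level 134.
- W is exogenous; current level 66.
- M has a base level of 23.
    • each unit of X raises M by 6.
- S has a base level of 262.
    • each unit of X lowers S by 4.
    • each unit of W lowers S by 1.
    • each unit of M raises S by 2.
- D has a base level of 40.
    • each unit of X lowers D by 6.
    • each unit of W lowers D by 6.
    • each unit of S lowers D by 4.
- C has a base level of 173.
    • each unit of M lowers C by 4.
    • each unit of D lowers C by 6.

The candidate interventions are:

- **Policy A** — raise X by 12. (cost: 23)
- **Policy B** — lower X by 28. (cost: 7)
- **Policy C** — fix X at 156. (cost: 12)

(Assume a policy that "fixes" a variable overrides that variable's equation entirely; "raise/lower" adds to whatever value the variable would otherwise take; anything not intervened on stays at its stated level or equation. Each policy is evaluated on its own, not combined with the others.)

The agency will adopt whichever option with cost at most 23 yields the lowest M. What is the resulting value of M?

659

Policy A (X + 12):
  X = 134 + 12 = 146
  M = 23 + 6·146 = 899
Policy B (X − 28):
  X = 134 − 28 = 106
  M = 23 + 6·106 = 659
Policy C (X := 156):
  X = 156
  M = 23 + 6·156 = 959
Comparing — Policy A: M=899, Policy B: M=659, Policy C: M=959. Lowest is 659 (Policy B).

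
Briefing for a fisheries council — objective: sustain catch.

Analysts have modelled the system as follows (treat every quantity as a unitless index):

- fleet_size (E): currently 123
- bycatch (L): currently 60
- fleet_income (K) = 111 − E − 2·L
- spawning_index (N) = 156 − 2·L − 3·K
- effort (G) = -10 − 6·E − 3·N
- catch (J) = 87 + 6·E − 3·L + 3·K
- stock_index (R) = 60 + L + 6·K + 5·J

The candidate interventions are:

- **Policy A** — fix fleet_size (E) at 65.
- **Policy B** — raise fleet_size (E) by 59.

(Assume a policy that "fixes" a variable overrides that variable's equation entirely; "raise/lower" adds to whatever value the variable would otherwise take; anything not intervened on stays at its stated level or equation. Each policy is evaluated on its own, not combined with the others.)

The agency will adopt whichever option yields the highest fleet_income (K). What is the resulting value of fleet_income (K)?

Policy A (E := 65):
  E = 65
  L = 60
  K = 111 − 65 − 2·60 = -74
Policy B (E + 59):
  E = 123 + 59 = 182
  L = 60
  K = 111 − 182 − 2·60 = -191
Comparing — Policy A: K=-74, Policy B: K=-191. Highest is -74 (Policy A).

-74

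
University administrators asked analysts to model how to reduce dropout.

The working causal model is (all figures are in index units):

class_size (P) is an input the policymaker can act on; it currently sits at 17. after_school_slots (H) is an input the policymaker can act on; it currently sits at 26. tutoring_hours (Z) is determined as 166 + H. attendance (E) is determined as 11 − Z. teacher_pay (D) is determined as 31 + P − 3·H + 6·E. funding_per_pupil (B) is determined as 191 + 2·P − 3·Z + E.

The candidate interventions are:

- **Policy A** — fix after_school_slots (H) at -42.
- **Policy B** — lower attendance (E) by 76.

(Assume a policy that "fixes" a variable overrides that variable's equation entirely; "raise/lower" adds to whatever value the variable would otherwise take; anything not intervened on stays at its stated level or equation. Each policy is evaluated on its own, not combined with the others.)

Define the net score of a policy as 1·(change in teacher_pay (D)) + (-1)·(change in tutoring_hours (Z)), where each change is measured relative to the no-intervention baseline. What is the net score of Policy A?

680

Baseline:
  P = 17
  H = 26
  Z = 166 + 26 = 192
  E = 11 − 192 = -181
  D = 31 + 17 − 3·26 + 6·(-181) = -1116
Policy A (H := -42):
  P = 17
  H = -42
  Z = 166 + (-42) = 124
  E = 11 − 124 = -113
  D = 31 + 17 − 3·(-42) + 6·(-113) = -504
ΔD = -504 − (-1116) = 612; ΔZ = 124 − 192 = -68
Score = 1·612 + (-1)·(-68) = 680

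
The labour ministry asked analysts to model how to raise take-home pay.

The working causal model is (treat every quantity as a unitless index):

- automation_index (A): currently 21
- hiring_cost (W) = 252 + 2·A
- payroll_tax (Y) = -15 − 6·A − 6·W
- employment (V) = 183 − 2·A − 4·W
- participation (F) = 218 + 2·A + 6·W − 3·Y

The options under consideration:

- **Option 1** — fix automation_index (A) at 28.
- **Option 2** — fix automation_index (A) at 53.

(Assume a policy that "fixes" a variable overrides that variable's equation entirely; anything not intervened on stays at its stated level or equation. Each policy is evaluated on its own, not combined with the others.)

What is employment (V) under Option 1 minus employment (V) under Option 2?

Option 1 (A := 28):
  A = 28
  W = 252 + 2·28 = 308
  V = 183 − 2·28 − 4·308 = -1105
Option 2 (A := 53):
  A = 53
  W = 252 + 2·53 = 358
  V = 183 − 2·53 − 4·358 = -1355
V: -1105 − (-1355) = 250

250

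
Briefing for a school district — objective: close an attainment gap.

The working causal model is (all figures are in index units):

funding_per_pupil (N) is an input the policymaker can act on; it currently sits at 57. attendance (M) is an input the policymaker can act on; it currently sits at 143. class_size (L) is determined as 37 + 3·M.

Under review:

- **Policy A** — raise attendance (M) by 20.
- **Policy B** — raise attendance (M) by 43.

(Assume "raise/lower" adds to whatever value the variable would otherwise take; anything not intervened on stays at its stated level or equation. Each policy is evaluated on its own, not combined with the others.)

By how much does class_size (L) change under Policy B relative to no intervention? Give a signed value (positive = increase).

129

Baseline:
  M = 143
  L = 37 + 3·143 = 466
Policy B (M + 43):
  M = 143 + 43 = 186
  L = 37 + 3·186 = 595
Change in L: 595 − 466 = 129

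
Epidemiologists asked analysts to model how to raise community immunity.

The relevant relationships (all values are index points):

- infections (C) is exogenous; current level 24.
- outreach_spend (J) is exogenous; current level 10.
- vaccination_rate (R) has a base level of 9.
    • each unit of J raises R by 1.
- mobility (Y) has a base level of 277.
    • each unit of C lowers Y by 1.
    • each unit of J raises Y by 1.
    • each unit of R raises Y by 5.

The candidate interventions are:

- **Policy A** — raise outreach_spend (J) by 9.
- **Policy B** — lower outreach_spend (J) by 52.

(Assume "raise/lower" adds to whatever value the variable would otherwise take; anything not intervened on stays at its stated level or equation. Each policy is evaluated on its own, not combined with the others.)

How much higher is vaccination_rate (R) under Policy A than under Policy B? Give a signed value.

Policy A (J + 9):
  J = 10 + 9 = 19
  R = 9 + 19 = 28
Policy B (J − 52):
  J = 10 − 52 = -42
  R = 9 + (-42) = -33
R: 28 − (-33) = 61

61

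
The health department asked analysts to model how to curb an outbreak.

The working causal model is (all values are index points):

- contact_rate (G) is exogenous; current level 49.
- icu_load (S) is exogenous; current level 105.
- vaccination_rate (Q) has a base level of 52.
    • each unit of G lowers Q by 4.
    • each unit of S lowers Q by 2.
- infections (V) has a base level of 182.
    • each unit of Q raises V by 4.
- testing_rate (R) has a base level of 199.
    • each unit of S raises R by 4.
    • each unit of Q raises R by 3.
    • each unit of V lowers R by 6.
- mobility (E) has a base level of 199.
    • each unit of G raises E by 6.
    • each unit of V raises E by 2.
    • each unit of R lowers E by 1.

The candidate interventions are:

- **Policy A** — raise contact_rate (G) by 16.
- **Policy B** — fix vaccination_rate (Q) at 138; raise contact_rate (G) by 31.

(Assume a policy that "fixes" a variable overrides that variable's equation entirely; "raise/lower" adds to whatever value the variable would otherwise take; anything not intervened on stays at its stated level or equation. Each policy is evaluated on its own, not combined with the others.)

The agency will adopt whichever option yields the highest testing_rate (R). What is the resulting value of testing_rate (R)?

8305

Policy A (G + 16):
  G = 49 + 16 = 65
  S = 105
  Q = 52 − 4·65 − 2·105 = -418
  V = 182 + 4·(-418) = -1490
  R = 199 + 4·105 + 3·(-418) − 6·(-1490) = 8305
Policy B (Q := 138, G + 31):
  G = 49 + 31 = 80
  S = 105
  Q = 138
  V = 182 + 4·138 = 734
  R = 199 + 4·105 + 3·138 − 6·734 = -3371
Comparing — Policy A: R=8305, Policy B: R=-3371. Highest is 8305 (Policy A).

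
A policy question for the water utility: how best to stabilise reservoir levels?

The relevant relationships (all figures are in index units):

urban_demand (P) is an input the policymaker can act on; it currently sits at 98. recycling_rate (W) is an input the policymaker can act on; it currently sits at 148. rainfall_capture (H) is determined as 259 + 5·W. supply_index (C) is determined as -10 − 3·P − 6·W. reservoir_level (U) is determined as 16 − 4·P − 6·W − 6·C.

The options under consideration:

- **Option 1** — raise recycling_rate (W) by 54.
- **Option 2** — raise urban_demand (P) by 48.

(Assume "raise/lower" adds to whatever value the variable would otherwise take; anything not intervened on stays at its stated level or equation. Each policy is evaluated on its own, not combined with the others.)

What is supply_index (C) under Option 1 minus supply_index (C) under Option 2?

Option 1 (W + 54):
  P = 98
  W = 148 + 54 = 202
  C = -10 − 3·98 − 6·202 = -1516
Option 2 (P + 48):
  P = 98 + 48 = 146
  W = 148
  C = -10 − 3·146 − 6·148 = -1336
C: -1516 − (-1336) = -180

-180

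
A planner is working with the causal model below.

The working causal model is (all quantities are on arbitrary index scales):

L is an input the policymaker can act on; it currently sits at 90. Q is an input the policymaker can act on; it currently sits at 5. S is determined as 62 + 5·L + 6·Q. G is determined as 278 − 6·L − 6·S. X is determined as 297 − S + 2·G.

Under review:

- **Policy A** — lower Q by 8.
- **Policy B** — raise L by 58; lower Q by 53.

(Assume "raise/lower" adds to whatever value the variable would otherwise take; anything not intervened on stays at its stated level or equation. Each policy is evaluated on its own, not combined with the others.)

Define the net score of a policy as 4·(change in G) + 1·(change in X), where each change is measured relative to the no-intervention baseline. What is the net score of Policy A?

Baseline:
  L = 90
  Q = 5
  S = 62 + 5·90 + 6·5 = 542
  G = 278 − 6·90 − 6·542 = -3514
  X = 297 − 542 + 2·(-3514) = -7273
Policy A (Q − 8):
  L = 90
  Q = 5 − 8 = -3
  S = 62 + 5·90 + 6·(-3) = 494
  G = 278 − 6·90 − 6·494 = -3226
  X = 297 − 494 + 2·(-3226) = -6649
ΔG = -3226 − (-3514) = 288; ΔX = -6649 − (-7273) = 624
Score = 4·288 + 1·624 = 1776

1776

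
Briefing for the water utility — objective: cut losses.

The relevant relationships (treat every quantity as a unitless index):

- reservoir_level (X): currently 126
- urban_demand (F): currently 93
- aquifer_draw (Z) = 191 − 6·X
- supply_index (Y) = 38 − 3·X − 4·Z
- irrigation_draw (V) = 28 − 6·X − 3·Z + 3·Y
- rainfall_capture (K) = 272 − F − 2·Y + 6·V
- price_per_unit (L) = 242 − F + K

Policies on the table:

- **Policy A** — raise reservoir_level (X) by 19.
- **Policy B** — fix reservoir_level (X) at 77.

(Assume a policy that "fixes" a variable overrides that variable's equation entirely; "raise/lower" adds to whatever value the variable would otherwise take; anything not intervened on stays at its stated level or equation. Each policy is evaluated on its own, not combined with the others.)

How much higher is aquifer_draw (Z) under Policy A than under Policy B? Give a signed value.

-408

Policy A (X + 19):
  X = 126 + 19 = 145
  Z = 191 − 6·145 = -679
Policy B (X := 77):
  X = 77
  Z = 191 − 6·77 = -271
Z: -679 − (-271) = -408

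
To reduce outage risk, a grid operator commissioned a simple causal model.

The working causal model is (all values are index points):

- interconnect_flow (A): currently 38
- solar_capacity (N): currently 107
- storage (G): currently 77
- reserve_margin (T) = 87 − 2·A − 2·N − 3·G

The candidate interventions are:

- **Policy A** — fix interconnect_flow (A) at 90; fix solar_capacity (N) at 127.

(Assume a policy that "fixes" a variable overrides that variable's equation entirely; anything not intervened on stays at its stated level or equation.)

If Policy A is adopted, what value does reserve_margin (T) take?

Policy A (A := 90, N := 127):
  A = 90
  N = 127
  G = 77
  T = 87 − 2·90 − 2·127 − 3·77 = -578

-578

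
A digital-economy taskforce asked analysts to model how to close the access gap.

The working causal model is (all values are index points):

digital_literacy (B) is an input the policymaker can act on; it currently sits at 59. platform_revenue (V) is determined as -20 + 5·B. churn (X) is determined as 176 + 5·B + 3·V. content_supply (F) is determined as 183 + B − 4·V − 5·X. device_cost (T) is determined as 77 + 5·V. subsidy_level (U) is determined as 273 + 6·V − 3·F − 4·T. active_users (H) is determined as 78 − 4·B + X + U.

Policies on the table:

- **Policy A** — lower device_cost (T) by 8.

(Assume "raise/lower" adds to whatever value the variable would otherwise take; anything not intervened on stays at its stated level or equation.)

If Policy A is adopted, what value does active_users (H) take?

Policy A (T − 8):
  B = 59
  V = -20 + 5·59 = 275
  X = 176 + 5·59 + 3·275 = 1296
  F = 183 + 59 − 4·275 − 5·1296 = -7338
  T = 77 + 5·275 (−8 from intervention) = 1444
  U = 273 + 6·275 − 3·(-7338) − 4·1444 = 18161
  H = 78 − 4·59 + 1296 + 18161 = 19299

19299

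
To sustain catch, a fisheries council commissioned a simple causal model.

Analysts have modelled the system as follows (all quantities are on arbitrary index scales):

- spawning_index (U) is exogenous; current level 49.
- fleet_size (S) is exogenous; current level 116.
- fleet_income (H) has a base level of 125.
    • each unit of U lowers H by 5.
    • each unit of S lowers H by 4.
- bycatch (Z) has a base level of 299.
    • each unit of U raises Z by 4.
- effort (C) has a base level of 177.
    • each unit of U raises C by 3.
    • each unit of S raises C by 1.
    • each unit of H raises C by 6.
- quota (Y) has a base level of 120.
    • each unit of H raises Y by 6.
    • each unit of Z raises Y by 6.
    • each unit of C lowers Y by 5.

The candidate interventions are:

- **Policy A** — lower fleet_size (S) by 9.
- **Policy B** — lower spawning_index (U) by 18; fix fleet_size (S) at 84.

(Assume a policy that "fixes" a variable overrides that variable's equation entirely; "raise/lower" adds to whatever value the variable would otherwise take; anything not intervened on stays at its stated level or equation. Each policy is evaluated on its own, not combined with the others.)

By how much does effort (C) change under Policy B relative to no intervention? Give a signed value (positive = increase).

Baseline:
  U = 49
  S = 116
  H = 125 − 5·49 − 4·116 = -584
  C = 177 + 3·49 + 116 + 6·(-584) = -3064
Policy B (U − 18, S := 84):
  U = 49 − 18 = 31
  S = 84
  H = 125 − 5·31 − 4·84 = -366
  C = 177 + 3·31 + 84 + 6·(-366) = -1842
Change in C: -1842 − (-3064) = 1222

1222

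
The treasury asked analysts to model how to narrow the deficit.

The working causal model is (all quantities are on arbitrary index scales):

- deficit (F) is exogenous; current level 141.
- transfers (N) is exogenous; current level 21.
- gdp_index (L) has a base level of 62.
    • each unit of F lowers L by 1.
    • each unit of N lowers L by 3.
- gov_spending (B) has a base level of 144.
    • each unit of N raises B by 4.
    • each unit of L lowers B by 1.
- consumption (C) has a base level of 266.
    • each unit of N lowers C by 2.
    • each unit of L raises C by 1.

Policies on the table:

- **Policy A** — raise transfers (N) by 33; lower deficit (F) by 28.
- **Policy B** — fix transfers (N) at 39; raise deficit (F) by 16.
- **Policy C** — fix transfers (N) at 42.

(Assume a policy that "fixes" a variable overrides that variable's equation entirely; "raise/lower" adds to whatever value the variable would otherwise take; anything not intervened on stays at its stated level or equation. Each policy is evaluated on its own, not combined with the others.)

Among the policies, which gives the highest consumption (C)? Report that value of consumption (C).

-23

Policy A (N + 33, F − 28):
  F = 141 − 28 = 113
  N = 21 + 33 = 54
  L = 62 − 113 − 3·54 = -213
  C = 266 − 2·54 + (-213) = -55
Policy B (N := 39, F + 16):
  F = 141 + 16 = 157
  N = 39
  L = 62 − 157 − 3·39 = -212
  C = 266 − 2·39 + (-212) = -24
Policy C (N := 42):
  F = 141
  N = 42
  L = 62 − 141 − 3·42 = -205
  C = 266 − 2·42 + (-205) = -23
Comparing — Policy A: C=-55, Policy B: C=-24, Policy C: C=-23. Highest is -23 (Policy C).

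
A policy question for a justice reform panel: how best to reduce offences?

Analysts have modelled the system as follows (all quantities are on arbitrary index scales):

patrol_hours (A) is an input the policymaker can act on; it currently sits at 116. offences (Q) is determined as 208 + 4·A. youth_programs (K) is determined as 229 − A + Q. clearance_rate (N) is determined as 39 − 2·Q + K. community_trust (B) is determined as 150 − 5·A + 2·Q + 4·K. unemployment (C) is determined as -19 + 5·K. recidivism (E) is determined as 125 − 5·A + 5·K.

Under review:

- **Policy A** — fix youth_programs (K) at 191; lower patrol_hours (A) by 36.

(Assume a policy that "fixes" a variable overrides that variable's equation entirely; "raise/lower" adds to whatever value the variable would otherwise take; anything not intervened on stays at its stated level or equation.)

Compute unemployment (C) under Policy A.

936

Policy A (K := 191, A − 36):
  A = 116 − 36 = 80
  Q = 208 + 4·80 = 528
  K = 191
  C = -19 + 5·191 = 936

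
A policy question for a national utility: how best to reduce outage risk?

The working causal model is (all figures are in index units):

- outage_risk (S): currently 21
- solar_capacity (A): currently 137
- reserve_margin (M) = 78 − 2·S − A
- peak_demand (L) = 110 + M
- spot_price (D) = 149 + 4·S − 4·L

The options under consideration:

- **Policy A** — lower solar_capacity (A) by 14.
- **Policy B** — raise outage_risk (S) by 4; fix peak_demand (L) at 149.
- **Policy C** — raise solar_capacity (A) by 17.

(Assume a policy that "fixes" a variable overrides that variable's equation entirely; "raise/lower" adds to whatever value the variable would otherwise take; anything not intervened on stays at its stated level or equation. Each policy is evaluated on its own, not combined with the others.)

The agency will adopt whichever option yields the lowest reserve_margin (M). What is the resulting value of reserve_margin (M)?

-118

Policy A (A − 14):
  S = 21
  A = 137 − 14 = 123
  M = 78 − 2·21 − 123 = -87
Policy B (S + 4, L := 149):
  S = 21 + 4 = 25
  A = 137
  M = 78 − 2·25 − 137 = -109
Policy C (A + 17):
  S = 21
  A = 137 + 17 = 154
  M = 78 − 2·21 − 154 = -118
Comparing — Policy A: M=-87, Policy B: M=-109, Policy C: M=-118. Lowest is -118 (Policy C).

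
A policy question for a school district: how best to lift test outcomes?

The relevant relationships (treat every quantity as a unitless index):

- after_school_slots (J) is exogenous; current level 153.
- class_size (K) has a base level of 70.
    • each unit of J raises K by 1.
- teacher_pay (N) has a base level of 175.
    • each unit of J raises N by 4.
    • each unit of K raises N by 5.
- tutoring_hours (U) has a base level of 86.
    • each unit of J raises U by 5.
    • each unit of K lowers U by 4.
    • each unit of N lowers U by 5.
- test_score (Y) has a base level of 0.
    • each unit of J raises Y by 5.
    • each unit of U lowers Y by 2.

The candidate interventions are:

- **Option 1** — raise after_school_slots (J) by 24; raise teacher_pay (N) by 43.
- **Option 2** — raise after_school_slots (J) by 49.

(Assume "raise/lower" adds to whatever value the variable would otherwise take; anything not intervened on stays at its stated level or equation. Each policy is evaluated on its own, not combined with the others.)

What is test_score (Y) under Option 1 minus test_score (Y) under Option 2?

Option 1 (J + 24, N + 43):
  J = 153 + 24 = 177
  K = 70 + 177 = 247
  N = 175 + 4·177 + 5·247 (+43 from intervention) = 2161
  U = 86 + 5·177 − 4·247 − 5·2161 = -10822
  Y = 0 + 5·177 − 2·(-10822) = 22529
Option 2 (J + 49):
  J = 153 + 49 = 202
  K = 70 + 202 = 272
  N = 175 + 4·202 + 5·272 = 2343
  U = 86 + 5·202 − 4·272 − 5·2343 = -11707
  Y = 0 + 5·202 − 2·(-11707) = 24424
Y: 22529 − 24424 = -1895

-1895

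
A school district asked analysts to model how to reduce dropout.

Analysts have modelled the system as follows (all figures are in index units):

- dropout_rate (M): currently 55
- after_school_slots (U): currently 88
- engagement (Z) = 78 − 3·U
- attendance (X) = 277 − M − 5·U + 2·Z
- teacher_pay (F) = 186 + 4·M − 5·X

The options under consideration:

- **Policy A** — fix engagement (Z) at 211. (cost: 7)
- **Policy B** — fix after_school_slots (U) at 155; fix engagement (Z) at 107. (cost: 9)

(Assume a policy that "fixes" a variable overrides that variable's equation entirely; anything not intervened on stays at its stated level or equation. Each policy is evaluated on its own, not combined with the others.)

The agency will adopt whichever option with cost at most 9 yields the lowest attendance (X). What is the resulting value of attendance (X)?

-339

Policy A (Z := 211):
  M = 55
  U = 88
  Z = 211
  X = 277 − 55 − 5·88 + 2·211 = 204
Policy B (U := 155, Z := 107):
  M = 55
  U = 155
  Z = 107
  X = 277 − 55 − 5·155 + 2·107 = -339
Comparing — Policy A: X=204, Policy B: X=-339. Lowest is -339 (Policy B).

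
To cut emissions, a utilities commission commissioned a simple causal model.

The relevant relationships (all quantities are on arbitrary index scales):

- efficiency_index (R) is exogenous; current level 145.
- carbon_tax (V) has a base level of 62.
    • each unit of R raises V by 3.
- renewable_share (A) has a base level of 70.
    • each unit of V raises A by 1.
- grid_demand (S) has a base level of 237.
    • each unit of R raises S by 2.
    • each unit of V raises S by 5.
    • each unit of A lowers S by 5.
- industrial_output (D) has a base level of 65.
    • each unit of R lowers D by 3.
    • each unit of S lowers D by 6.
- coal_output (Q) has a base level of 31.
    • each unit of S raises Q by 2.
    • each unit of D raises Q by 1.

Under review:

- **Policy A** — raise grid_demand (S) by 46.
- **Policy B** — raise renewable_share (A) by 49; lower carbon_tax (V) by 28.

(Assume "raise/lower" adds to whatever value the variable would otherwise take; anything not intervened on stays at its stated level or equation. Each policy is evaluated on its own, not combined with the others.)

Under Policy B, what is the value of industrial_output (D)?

38

Policy B (A + 49, V − 28):
  R = 145
  V = 62 + 3·145 (−28 from intervention) = 469
  A = 70 + 469 (+49 from intervention) = 588
  S = 237 + 2·145 + 5·469 − 5·588 = -68
  D = 65 − 3·145 − 6·(-68) = 38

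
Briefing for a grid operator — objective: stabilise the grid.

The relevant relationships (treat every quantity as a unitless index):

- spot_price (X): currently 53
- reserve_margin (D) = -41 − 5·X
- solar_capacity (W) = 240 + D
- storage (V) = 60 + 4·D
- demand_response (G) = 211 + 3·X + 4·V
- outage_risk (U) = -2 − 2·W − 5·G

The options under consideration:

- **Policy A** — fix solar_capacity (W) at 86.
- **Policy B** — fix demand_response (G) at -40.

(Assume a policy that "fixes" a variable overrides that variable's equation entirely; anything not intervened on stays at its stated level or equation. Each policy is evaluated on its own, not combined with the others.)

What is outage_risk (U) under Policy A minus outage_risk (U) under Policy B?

20926

Policy A (W := 86):
  X = 53
  D = -41 − 5·53 = -306
  W = 86
  V = 60 + 4·(-306) = -1164
  G = 211 + 3·53 + 4·(-1164) = -4286
  U = -2 − 2·86 − 5·(-4286) = 21256
Policy B (G := -40):
  X = 53
  D = -41 − 5·53 = -306
  W = 240 + (-306) = -66
  V = 60 + 4·(-306) = -1164
  G = -40
  U = -2 − 2·(-66) − 5·(-40) = 330
U: 21256 − 330 = 20926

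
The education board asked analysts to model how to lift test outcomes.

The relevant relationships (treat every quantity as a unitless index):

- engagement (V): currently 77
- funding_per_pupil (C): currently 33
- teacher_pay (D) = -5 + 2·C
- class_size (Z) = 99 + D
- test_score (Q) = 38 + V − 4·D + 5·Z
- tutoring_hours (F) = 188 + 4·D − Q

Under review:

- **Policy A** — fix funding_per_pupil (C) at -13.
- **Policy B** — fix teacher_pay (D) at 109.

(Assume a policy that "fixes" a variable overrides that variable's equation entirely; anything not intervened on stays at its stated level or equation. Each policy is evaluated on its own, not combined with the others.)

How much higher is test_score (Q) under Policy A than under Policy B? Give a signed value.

-140

Policy A (C := -13):
  V = 77
  C = -13
  D = -5 + 2·(-13) = -31
  Z = 99 + (-31) = 68
  Q = 38 + 77 − 4·(-31) + 5·68 = 579
Policy B (D := 109):
  V = 77
  C = 33
  D = 109
  Z = 99 + 109 = 208
  Q = 38 + 77 − 4·109 + 5·208 = 719
Q: 579 − 719 = -140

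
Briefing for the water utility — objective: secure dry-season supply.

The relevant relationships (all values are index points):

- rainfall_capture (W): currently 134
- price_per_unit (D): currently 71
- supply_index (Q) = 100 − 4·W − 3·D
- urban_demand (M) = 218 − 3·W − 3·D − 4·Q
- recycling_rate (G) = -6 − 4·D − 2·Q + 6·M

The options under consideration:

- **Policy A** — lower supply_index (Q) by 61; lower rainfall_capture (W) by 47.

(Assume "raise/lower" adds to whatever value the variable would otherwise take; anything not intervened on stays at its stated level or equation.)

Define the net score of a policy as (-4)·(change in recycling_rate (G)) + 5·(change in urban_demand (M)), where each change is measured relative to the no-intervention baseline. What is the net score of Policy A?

7989

Baseline:
  W = 134
  D = 71
  Q = 100 − 4·134 − 3·71 = -649
  M = 218 − 3·134 − 3·71 − 4·(-649) = 2199
  G = -6 − 4·71 − 2·(-649) + 6·2199 = 14202
Policy A (Q − 61, W − 47):
  W = 134 − 47 = 87
  D = 71
  Q = 100 − 4·87 − 3·71 (−61 from intervention) = -522
  M = 218 − 3·87 − 3·71 − 4·(-522) = 1832
  G = -6 − 4·71 − 2·(-522) + 6·1832 = 11746
ΔG = 11746 − 14202 = -2456; ΔM = 1832 − 2199 = -367
Score = (-4)·(-2456) + 5·(-367) = 7989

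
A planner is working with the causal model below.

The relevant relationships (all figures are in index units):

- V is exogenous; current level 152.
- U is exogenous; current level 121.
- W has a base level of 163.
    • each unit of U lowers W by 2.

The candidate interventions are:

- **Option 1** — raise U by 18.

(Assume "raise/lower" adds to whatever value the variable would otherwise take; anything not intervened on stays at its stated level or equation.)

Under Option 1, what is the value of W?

-115

Option 1 (U + 18):
  U = 121 + 18 = 139
  W = 163 − 2·139 = -115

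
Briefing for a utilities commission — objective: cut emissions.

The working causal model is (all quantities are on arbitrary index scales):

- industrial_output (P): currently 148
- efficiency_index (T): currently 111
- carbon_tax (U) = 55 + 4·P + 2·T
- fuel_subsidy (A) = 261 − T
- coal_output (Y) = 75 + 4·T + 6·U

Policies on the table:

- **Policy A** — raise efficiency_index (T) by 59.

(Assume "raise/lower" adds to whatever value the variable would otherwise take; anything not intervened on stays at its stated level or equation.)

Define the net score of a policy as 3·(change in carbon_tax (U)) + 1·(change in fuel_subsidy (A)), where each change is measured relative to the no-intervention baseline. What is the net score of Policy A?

Baseline:
  P = 148
  T = 111
  U = 55 + 4·148 + 2·111 = 869
  A = 261 − 111 = 150
Policy A (T + 59):
  P = 148
  T = 111 + 59 = 170
  U = 55 + 4·148 + 2·170 = 987
  A = 261 − 170 = 91
ΔU = 987 − 869 = 118; ΔA = 91 − 150 = -59
Score = 3·118 + 1·(-59) = 295

295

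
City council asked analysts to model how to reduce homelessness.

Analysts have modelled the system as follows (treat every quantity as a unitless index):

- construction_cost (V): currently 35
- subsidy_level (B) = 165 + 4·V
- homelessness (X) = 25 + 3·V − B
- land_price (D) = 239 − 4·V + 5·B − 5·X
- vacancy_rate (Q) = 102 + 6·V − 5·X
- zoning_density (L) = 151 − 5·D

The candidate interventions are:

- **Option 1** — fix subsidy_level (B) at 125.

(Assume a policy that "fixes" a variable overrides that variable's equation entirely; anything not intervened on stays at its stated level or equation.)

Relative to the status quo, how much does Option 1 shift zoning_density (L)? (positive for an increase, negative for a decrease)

Baseline:
  V = 35
  B = 165 + 4·35 = 305
  X = 25 + 3·35 − 305 = -175
  D = 239 − 4·35 + 5·305 − 5·(-175) = 2499
  L = 151 − 5·2499 = -12344
Option 1 (B := 125):
  V = 35
  B = 125
  X = 25 + 3·35 − 125 = 5
  D = 239 − 4·35 + 5·125 − 5·5 = 699
  L = 151 − 5·699 = -3344
Change in L: -3344 − (-12344) = 9000

9000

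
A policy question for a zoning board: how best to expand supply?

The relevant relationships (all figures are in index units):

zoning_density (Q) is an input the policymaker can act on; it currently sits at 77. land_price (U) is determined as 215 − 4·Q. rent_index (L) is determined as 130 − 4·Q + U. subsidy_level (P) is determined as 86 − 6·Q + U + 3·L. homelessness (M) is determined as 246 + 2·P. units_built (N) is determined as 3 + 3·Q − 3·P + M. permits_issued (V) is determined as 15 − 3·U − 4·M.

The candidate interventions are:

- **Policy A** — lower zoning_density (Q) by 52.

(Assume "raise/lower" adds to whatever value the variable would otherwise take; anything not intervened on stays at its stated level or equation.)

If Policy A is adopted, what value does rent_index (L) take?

Policy A (Q − 52):
  Q = 77 − 52 = 25
  U = 215 − 4·25 = 115
  L = 130 − 4·25 + 115 = 145

145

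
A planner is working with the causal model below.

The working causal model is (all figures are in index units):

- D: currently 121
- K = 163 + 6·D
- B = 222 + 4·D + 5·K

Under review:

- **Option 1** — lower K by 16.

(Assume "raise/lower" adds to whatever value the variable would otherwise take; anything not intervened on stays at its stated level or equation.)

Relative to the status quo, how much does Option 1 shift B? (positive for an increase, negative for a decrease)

-80

Baseline:
  D = 121
  K = 163 + 6·121 = 889
  B = 222 + 4·121 + 5·889 = 5151
Option 1 (K − 16):
  D = 121
  K = 163 + 6·121 (−16 from intervention) = 873
  B = 222 + 4·121 + 5·873 = 5071
Change in B: 5071 − 5151 = -80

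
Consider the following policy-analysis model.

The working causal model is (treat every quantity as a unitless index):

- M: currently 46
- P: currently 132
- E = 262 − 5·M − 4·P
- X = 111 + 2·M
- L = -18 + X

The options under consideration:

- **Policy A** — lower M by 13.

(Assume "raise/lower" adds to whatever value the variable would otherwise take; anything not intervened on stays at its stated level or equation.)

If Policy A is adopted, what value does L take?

159

Policy A (M − 13):
  M = 46 − 13 = 33
  X = 111 + 2·33 = 177
  L = -18 + 177 = 159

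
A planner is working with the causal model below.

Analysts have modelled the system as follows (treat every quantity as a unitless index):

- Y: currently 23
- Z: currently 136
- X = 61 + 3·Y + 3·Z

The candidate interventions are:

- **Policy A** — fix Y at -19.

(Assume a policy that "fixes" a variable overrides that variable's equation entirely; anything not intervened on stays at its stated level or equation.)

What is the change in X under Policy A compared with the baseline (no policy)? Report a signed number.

Baseline:
  Y = 23
  Z = 136
  X = 61 + 3·23 + 3·136 = 538
Policy A (Y := -19):
  Y = -19
  Z = 136
  X = 61 + 3·(-19) + 3·136 = 412
Change in X: 412 − 538 = -126

-126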